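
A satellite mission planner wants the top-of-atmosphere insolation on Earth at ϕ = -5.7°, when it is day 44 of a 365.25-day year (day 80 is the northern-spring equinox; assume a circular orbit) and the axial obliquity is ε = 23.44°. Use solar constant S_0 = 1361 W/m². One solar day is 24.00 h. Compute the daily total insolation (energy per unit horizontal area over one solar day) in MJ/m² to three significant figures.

Solar longitude: L_s = 360° × (44 − 80)/365.25 = -35.483°, i.e. -35.483° + 360° = 324.517°.
sin δ = sin 23.44° × sin 324.517° = -0.23090, so δ = -13.350°.
cos h₀ = −tan(-5.7°) tan(-13.350°) = -0.0237, h₀ = 1.5945 rad.
Bracket: h₀ sin ϕ sin δ + cos ϕ cos δ sin h₀ = 1.5945×-0.09932×-0.23090 + 0.99506×0.97298×0.99972 = 0.036567 + 0.967902 = 1.004469.
Q̄ = (S_0/π) × [bracket] = (1361/π) × 1.004469 = 435.16 W/m².
Daily total = Q̄ × 24.00 h × 3600 s/h = 435.16 × 24.00 × 3600 / 10⁶ = 37.60 MJ/m².

37.6 MJ/m²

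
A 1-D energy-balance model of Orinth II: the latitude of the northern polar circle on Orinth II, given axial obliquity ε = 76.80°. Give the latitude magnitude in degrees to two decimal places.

The polar circle is the lowest latitude that experiences at least one full rotation of continuous daylight at the northern-summer solstice; it lies at |φ| = 90° − ε = 90° − 76.80° = 13.20°.

13.20°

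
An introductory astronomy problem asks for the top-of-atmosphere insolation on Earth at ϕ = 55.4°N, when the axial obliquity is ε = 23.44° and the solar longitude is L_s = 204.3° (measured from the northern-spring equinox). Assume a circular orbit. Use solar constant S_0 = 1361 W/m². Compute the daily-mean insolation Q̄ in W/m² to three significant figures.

Q̄ ≈ 158 W/m²

Solar declination: sin δ = sin ε · sin L_s = sin 23.44° × sin 204.3° = -0.16370, so δ = -9.421°.
cos h₀ = −tan(+55.4°) tan(-9.421°) = 0.2405, h₀ = 1.3279 rad.
Bracket: h₀ sin ϕ sin δ + cos ϕ cos δ sin h₀ = 1.3279×0.82314×-0.16370 + 0.56784×0.98651×0.97064 = -0.178932 + 0.543733 = 0.364801.
Q̄ = (S_0/π) × [bracket] = (1361/π) × 0.364801 = 158.0 W/m².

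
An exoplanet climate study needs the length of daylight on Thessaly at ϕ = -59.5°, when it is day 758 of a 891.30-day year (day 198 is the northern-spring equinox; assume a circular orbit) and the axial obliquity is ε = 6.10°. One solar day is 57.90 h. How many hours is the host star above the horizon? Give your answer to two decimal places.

Solar longitude: L_s = 360° × (758 − 198)/891.30 = 226.186°.
sin δ = sin 6.10° × sin 226.186° = -0.07668, so δ = -4.398°.
cos h₀ = −tan ϕ · tan δ = −tan(-59.5°) × tan(-4.398°) = -0.1306, so h₀ = 1.7017 rad = 97.50°.
Daylight = 2h₀/(2π) × 57.90 h = (1.7017/π) × 57.90 = 31.36 h.

31.36 h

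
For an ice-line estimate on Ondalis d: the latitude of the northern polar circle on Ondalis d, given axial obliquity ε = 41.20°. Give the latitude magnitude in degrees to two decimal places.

48.80°

The polar circle is the lowest latitude that experiences at least one full rotation of continuous daylight at the northern-summer solstice; it lies at |φ| = 90° − ε = 90° − 41.20° = 48.80°.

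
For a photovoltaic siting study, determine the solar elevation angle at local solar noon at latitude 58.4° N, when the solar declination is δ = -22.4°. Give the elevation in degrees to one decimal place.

At local noon the hour angle is zero, so the zenith angle equals |ϕ − δ| = |+58.4° − (-22.400°)| = 80.800°.
Elevation = 90° − 80.800° = 9.2°.

9.2°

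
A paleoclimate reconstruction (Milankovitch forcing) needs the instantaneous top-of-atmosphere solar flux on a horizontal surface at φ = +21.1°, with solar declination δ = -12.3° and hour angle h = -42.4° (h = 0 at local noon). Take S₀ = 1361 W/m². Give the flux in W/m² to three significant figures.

812 W/m²

cos θ_z = sin φ sin δ + cos φ cos δ cos h = -0.076690 + 0.673130 = 0.596440.
Flux = S₀ · cos θ_z = 1361 × 0.596440 = 811.8 W/m².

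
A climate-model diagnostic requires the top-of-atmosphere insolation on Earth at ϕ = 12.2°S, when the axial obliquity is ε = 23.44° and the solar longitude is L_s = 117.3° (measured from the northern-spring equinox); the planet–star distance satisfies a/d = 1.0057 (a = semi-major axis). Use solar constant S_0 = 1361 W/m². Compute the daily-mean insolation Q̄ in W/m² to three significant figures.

Solar declination: sin δ = sin ε · sin L_s = sin 23.44° × sin 117.3° = 0.35348, so δ = +20.700°.
cos h₀ = −tan(-12.2°) tan(+20.700°) = 0.0817, h₀ = 1.4890 rad.
Bracket: h₀ sin ϕ sin δ + cos ϕ cos δ sin h₀ = 1.4890×-0.21132×0.35348 + 0.97742×0.93544×0.99666 = -0.111224 + 0.911264 = 0.800040.
Inverse-square distance factor (a/d)² = 1.0057² = 1.011432.
Q̄ = (S_0/π) × 1.011432 × [bracket] = (1361/π) × 1.011432 × 0.800040 = 350.6 W/m².

Q̄ ≈ 351 W/m²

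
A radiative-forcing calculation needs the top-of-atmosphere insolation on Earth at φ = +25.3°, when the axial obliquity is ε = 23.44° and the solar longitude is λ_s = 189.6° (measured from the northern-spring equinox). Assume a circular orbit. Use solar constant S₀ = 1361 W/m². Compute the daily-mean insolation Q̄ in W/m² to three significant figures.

Q̄ ≈ 372 W/m²

Solar declination: sin δ = sin ε · sin λ_s = sin 23.44° × sin 189.6° = -0.06634, so δ = -3.804°.
cos H₀ = −tan(+25.3°) tan(-3.804°) = 0.0314, H₀ = 1.5394 rad.
Bracket: H₀ sin φ sin δ + cos φ cos δ sin H₀ = 1.5394×0.42736×-0.06634 + 0.90408×0.99780×0.99951 = -0.043644 + 0.901649 = 0.858005.
Q̄ = (S₀/π) × [bracket] = (1361/π) × 0.858005 = 371.7 W/m².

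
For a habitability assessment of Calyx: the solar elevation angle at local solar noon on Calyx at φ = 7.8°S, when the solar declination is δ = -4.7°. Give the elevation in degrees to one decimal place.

At local noon the hour angle is zero, so the zenith angle equals |φ − δ| = |-7.8° − (-4.700°)| = 3.100°.
Elevation = 90° − 3.100° = 86.9°.

86.9°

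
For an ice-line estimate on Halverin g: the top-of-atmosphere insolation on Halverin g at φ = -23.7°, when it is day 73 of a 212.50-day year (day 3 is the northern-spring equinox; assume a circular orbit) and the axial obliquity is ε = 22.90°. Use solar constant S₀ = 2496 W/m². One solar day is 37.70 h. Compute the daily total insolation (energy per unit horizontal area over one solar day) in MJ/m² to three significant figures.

70.7 MJ/m²

Solar longitude: λ_s = 360° × (73 − 3)/212.50 = 118.588°.
sin δ = sin 22.90° × sin 118.588° = 0.34168, so δ = +19.979°.
cos H₀ = −tan(-23.7°) tan(+19.979°) = 0.1596, H₀ = 1.4105 rad.
Bracket: H₀ sin φ sin δ + cos φ cos δ sin H₀ = 1.4105×-0.40195×0.34168 + 0.91566×0.93982×0.98718 = -0.193716 + 0.849523 = 0.655807.
Q̄ = (S₀/π) × [bracket] = (2496/π) × 0.655807 = 521.04 W/m².
Daily total = Q̄ × 37.70 h × 3600 s/h = 521.04 × 37.70 × 3600 / 10⁶ = 70.72 MJ/m².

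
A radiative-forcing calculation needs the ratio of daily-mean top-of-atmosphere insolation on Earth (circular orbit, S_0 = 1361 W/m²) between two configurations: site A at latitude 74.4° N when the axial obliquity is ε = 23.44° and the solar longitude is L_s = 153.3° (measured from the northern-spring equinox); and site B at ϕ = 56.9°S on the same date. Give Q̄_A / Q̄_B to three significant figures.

Q̄_A / Q̄_B ≈ 1.84

— Configuration A (ϕ=+74.4°):
Solar declination: sin δ = sin ε · sin L_s = sin 23.44° × sin 153.3° = 0.17873, so δ = +10.296°.
cos h₀ = −tan(+74.4°) tan(+10.296°) = -0.6506, h₀ = 2.2792 rad.
Bracket: h₀ sin ϕ sin δ + cos ϕ cos δ sin h₀ = 2.2792×0.96316×0.17873 + 0.26892×0.98390×0.75940 = 0.392354 + 0.200930 = 0.593284.
Q̄ = (S_0/π) × [bracket] = (1361/π) × 0.593284 = 257.02 W/m².
— Configuration B (ϕ=-56.9°):
cos h₀ = −tan(-56.9°) tan(+10.296°) = 0.2787, h₀ = 1.2884 rad.
Bracket: h₀ sin ϕ sin δ + cos ϕ cos δ sin h₀ = 1.2884×-0.83772×0.17873 + 0.54610×0.98390×0.96039 = -0.192907 + 0.516025 = 0.323118.
Q̄ = (S_0/π) × [bracket] = (1361/π) × 0.323118 = 139.98 W/m².
Ratio Q̄_A / Q̄_B = 257.02 / 139.98 = 1.836.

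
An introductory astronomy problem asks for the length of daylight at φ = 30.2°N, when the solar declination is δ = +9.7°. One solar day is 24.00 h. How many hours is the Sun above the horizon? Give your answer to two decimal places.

cos H₀ = −tan φ · tan δ = −tan(+30.2°) × tan(+9.700°) = -0.0995, so H₀ = 1.6704 rad = 95.71°.
Daylight = 2H₀/(2π) × 24.00 h = (1.6704/π) × 24.00 = 12.76 h.

12.76 h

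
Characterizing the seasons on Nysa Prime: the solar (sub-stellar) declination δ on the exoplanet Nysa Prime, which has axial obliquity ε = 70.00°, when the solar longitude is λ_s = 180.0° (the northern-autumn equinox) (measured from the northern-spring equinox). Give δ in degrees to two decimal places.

sin δ = sin ε · sin λ_s = sin 70.00° × sin 180.0° = 0.000000.
δ = arcsin(0.000000) = +0.00°.

δ = +0.00°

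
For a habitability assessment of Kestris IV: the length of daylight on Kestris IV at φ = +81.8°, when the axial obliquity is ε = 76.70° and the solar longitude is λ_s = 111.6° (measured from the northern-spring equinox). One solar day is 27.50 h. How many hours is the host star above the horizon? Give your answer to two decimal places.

27.50 h

Solar declination: sin δ = sin ε · sin λ_s = sin 76.70° × sin 111.6° = 0.90484, so δ = +64.802°.
Sunrise equation: cos H₀ = −tan φ · tan δ = -14.7483 ≤ −1, so the host star never sets (polar day) and H₀ = π.
Daylight = 2H₀/(2π) × 27.50 h = (3.1416/π) × 27.50 = 27.50 h.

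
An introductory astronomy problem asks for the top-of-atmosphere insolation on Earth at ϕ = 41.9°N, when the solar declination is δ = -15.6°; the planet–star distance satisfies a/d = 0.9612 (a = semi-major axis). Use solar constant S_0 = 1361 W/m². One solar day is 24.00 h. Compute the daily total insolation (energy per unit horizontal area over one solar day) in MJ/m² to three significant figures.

15.8 MJ/m²

cos h₀ = −tan(+41.9°) tan(-15.600°) = 0.2505, h₀ = 1.3176 rad.
Bracket: h₀ sin ϕ sin δ + cos ϕ cos δ sin h₀ = 1.3176×0.66783×-0.26892 + 0.74431×0.96316×0.96811 = -0.236632 + 0.694028 = 0.457396.
Inverse-square distance factor (a/d)² = 0.9612² = 0.923905.
Q̄ = (S_0/π) × 0.923905 × [bracket] = (1361/π) × 0.923905 × 0.457396 = 183.07 W/m².
Daily total = Q̄ × 24.00 h × 3600 s/h = 183.07 × 24.00 × 3600 / 10⁶ = 15.82 MJ/m².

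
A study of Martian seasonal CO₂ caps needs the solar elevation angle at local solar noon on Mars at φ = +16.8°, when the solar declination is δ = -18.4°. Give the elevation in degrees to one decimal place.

At local noon the hour angle is zero, so the zenith angle equals |φ − δ| = |+16.8° − (-18.400°)| = 35.200°.
Elevation = 90° − 35.200° = 54.8°.

54.8°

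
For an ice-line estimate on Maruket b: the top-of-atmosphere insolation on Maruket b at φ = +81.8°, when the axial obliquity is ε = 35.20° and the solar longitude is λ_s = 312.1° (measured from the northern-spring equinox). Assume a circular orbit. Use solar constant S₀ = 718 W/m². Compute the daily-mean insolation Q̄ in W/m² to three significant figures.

Solar declination: sin δ = sin ε · sin λ_s = sin 35.20° × sin 312.1° = -0.42770, so δ = -25.322°.
cos H₀ = −tan(+81.8°) tan(-25.322°) = 3.2835 ≥ 1 ⇒ polar night, H₀ = 0 and Q̄ = 0.

Q̄ ≈ 0.00 W/m²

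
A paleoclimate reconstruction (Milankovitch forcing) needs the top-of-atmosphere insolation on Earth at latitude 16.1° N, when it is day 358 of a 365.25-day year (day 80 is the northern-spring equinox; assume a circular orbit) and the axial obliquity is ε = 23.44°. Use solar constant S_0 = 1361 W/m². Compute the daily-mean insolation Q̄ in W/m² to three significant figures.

Solar longitude: L_s = 360° × (358 − 80)/365.25 = 274.004°.
sin δ = sin 23.44° × sin 274.004° = -0.39682, so δ = -23.379°.
cos h₀ = −tan(+16.1°) tan(-23.379°) = 0.1248, h₀ = 1.4457 rad.
Bracket: h₀ sin ϕ sin δ + cos ϕ cos δ sin h₀ = 1.4457×0.27731×-0.39682 + 0.96078×0.91790×0.99218 = -0.159088 + 0.875004 = 0.715916.
Q̄ = (S_0/π) × [bracket] = (1361/π) × 0.715916 = 310.1 W/m².

Q̄ ≈ 310 W/m²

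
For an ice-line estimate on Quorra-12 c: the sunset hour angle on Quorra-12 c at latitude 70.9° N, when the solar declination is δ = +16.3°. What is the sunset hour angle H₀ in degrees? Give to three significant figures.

cos H₀ = −tan φ · tan δ = −tan(+70.9°) × tan(+16.300°) = -0.8445, so H₀ = 2.5764 rad = 147.61°.

H₀ = 148°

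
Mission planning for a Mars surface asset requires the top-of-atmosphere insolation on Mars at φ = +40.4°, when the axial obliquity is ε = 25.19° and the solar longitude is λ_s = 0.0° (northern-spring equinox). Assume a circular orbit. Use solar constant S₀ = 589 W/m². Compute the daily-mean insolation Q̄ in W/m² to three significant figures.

Q̄ ≈ 143 W/m²

Solar declination: sin δ = sin ε · sin λ_s = sin 25.19° × sin 0.0° = 0.00000, so δ = +0.000°.
cos H₀ = −tan(+40.4°) tan(+0.000°) = -0.0000, H₀ = 1.5708 rad.
Bracket: H₀ sin φ sin δ + cos φ cos δ sin H₀ = 1.5708×0.64812×0.00000 + 0.76154×1.00000×1.00000 = 0.000000 + 0.761540 = 0.761540.
Q̄ = (S₀/π) × [bracket] = (589/π) × 0.761540 = 142.8 W/m².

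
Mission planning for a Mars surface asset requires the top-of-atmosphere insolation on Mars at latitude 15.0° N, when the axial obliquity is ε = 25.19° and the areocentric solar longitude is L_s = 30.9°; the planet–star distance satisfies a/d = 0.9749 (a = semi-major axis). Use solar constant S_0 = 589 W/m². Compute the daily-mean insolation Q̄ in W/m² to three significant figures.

sin δ = sin 25.19° × sin 30.9° = 0.21857, so δ = +12.625°.
cos h₀ = −tan(+15.0°) tan(+12.625°) = -0.0600, h₀ = 1.6309 rad.
Bracket: h₀ sin ϕ sin δ + cos ϕ cos δ sin h₀ = 1.6309×0.25882×0.21857 + 0.96593×0.97582×0.99820 = 0.092260 + 0.940877 = 1.033137.
Inverse-square distance factor (a/d)² = 0.9749² = 0.950430.
Q̄ = (S_0/π) × 0.950430 × [bracket] = (589/π) × 0.950430 × 1.033137 = 184.1 W/m².

Q̄ ≈ 184 W/m²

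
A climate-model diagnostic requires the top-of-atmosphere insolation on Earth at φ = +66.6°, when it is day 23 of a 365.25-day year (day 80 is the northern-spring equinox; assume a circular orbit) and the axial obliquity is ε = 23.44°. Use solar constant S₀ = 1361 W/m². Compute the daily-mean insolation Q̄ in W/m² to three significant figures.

Solar longitude: λ_s = 360° × (23 − 80)/365.25 = -56.181°, i.e. -56.181° + 360° = 303.819°.
sin δ = sin 23.44° × sin 303.819° = -0.33048, so δ = -19.298°.
cos H₀ = −tan(+66.6°) tan(-19.298°) = 0.8092, H₀ = 0.6281 rad.
Bracket: H₀ sin φ sin δ + cos φ cos δ sin H₀ = 0.6281×0.91775×-0.33048 + 0.39715×0.94381×0.58758 = -0.190501 + 0.220245 = 0.029744.
Q̄ = (S₀/π) × [bracket] = (1361/π) × 0.029744 = 12.89 W/m².

Q̄ ≈ 12.9 W/m²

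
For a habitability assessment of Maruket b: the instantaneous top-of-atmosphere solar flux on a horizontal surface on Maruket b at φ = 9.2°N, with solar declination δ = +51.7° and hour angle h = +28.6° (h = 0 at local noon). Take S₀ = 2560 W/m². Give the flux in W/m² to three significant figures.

cos θ_z = sin φ sin δ + cos φ cos δ cos h = 0.125471 + 0.537156 = 0.662627.
Flux = S₀ · cos θ_z = 2560 × 0.662627 = 1696 W/m².

1.70e+03 W/m²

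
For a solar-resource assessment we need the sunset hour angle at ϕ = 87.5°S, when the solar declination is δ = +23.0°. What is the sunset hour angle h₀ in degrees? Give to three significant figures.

h₀ = 0.00°

cos h₀ = −tan ϕ · tan δ = 9.7221 ≥ 1, so the Sun never rises (polar night) and h₀ = 0.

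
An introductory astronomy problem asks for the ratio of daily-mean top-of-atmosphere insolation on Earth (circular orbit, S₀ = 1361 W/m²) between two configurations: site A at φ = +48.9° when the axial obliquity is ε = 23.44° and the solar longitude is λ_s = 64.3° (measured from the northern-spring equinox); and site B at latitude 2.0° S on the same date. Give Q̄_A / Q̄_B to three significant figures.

— Configuration A (φ=+48.9°):
Solar declination: sin δ = sin ε · sin λ_s = sin 23.44° × sin 64.3° = 0.35844, so δ = +21.004°.
cos H₀ = −tan(+48.9°) tan(+21.004°) = -0.4401, H₀ = 2.0265 rad.
Bracket: H₀ sin φ sin δ + cos φ cos δ sin H₀ = 2.0265×0.75356×0.35844 + 0.65738×0.93355×0.89793 = 0.547370 + 0.551057 = 1.098427.
Q̄ = (S₀/π) × [bracket] = (1361/π) × 1.098427 = 475.86 W/m².
— Configuration B (φ=-2.0°):
cos H₀ = −tan(-2.0°) tan(+21.004°) = 0.0134, H₀ = 1.5574 rad.
Bracket: H₀ sin φ sin δ + cos φ cos δ sin H₀ = 1.5574×-0.03490×0.35844 + 0.99939×0.93355×0.99991 = -0.019482 + 0.932897 = 0.913415.
Q̄ = (S₀/π) × [bracket] = (1361/π) × 0.913415 = 395.71 W/m².
Ratio Q̄_A / Q̄_B = 475.86 / 395.71 = 1.203.

Q̄_A / Q̄_B ≈ 1.20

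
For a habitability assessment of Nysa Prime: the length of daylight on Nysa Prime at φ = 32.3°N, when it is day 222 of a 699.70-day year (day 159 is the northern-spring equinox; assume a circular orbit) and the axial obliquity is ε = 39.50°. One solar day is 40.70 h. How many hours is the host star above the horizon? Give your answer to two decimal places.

23.35 h

Solar longitude: λ_s = 360° × (222 − 159)/699.70 = 32.414°.
sin δ = sin 39.50° × sin 32.414° = 0.34096, so δ = +19.935°.
cos H₀ = −tan φ · tan δ = −tan(+32.3°) × tan(+19.935°) = -0.2293, so H₀ = 1.8021 rad = 103.25°.
Daylight = 2H₀/(2π) × 40.70 h = (1.8021/π) × 40.70 = 23.35 h.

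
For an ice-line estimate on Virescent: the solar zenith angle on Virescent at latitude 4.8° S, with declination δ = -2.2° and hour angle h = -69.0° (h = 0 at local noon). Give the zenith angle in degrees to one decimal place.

θ_z = 68.9°

cos θ_z = sin ϕ sin δ + cos ϕ cos δ cos h = 0.003212 + 0.356848 = 0.360060.
θ_z = arccos(0.360060) = 68.9°.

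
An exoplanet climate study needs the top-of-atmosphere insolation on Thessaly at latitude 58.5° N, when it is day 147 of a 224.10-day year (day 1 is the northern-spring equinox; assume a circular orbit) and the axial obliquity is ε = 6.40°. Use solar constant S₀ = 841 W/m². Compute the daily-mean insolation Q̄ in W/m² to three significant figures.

Q̄ ≈ 108 W/m²

Solar longitude: λ_s = 360° × (147 − 1)/224.10 = 234.538°.
sin δ = sin 6.40° × sin 234.538° = -0.09079, so δ = -5.209°.
cos H₀ = −tan(+58.5°) tan(-5.209°) = 0.1488, H₀ = 1.4215 rad.
Bracket: H₀ sin φ sin δ + cos φ cos δ sin H₀ = 1.4215×0.85264×-0.09079 + 0.52250×0.99587×0.98887 = -0.110040 + 0.514551 = 0.404511.
Q̄ = (S₀/π) × [bracket] = (841/π) × 0.404511 = 108.3 W/m².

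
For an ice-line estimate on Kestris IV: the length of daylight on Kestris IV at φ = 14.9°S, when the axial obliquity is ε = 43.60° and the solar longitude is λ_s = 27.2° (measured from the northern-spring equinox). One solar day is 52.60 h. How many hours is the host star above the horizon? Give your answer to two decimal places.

Solar declination: sin δ = sin ε · sin λ_s = sin 43.60° × sin 27.2° = 0.31522, so δ = +18.374°.
cos H₀ = −tan φ · tan δ = −tan(-14.9°) × tan(+18.374°) = 0.0884, so H₀ = 1.4823 rad = 84.93°.
Daylight = 2H₀/(2π) × 52.60 h = (1.4823/π) × 52.60 = 24.82 h.

24.82 h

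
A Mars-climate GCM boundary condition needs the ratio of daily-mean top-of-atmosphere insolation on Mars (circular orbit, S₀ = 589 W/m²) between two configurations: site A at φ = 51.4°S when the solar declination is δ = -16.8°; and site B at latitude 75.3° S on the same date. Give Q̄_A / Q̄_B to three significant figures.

— Configuration A (φ=-51.4°):
cos H₀ = −tan(-51.4°) tan(-16.800°) = -0.3782, H₀ = 1.9587 rad.
Bracket: H₀ sin φ sin δ + cos φ cos δ sin H₀ = 1.9587×-0.78152×-0.28903 + 0.62388×0.95732×0.92572 = 0.442436 + 0.552889 = 0.995325.
Q̄ = (S₀/π) × [bracket] = (589/π) × 0.995325 = 186.61 W/m².
— Configuration B (φ=-75.3°):
cos H₀ = −tan(-75.3°) tan(-16.800°) = -1.1508 ≤ −1 ⇒ polar day, H₀ = π.
Bracket: H₀ sin φ sin δ + cos φ cos δ sin H₀ = 3.1416×-0.96727×-0.28903 + 0.25376×0.95732×0.00000 = 0.878297 + 0.000000 = 0.878297.
Q̄ = (S₀/π) × [bracket] = (589/π) × 0.878297 = 164.67 W/m².
Ratio Q̄_A / Q̄_B = 186.61 / 164.67 = 1.133.

Q̄_A / Q̄_B ≈ 1.13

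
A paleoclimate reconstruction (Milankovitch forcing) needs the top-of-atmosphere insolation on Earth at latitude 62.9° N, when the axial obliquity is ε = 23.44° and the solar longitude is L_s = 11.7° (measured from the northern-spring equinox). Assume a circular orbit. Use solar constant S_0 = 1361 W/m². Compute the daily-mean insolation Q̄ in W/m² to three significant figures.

Q̄ ≈ 248 W/m²

Solar declination: sin δ = sin ε · sin L_s = sin 23.44° × sin 11.7° = 0.08067, so δ = +4.627°.
cos h₀ = −tan(+62.9°) tan(+4.627°) = -0.1582, h₀ = 1.7296 rad.
Bracket: h₀ sin ϕ sin δ + cos ϕ cos δ sin h₀ = 1.7296×0.89021×0.08067 + 0.45554×0.99674×0.98741 = 0.124208 + 0.448338 = 0.572546.
Q̄ = (S_0/π) × [bracket] = (1361/π) × 0.572546 = 248.0 W/m².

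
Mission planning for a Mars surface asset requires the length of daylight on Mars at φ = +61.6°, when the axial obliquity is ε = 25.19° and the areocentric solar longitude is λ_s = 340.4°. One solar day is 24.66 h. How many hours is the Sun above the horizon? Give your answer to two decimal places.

10.21 h

sin δ = sin 25.19° × sin 340.4° = -0.14278, so δ = -8.208°.
cos H₀ = −tan φ · tan δ = −tan(+61.6°) × tan(-8.208°) = 0.2668, so H₀ = 1.3007 rad = 74.53°.
Daylight = 2H₀/(2π) × 24.66 h = (1.3007/π) × 24.66 = 10.21 h.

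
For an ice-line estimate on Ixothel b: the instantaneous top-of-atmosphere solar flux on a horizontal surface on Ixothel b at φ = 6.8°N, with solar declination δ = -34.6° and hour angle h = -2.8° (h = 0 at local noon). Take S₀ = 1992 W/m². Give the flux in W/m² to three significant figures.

1.49e+03 W/m²

cos θ_z = sin φ sin δ + cos φ cos δ cos h = -0.067235 + 0.816370 = 0.749135.
Flux = S₀ · cos θ_z = 1992 × 0.749135 = 1492 W/m².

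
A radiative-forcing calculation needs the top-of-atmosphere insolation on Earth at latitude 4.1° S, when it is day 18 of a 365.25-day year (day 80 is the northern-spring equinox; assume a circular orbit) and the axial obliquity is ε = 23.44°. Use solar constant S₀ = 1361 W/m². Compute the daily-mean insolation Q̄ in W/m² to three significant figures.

Q̄ ≈ 422 W/m²

Solar longitude: λ_s = 360° × (18 − 80)/365.25 = -61.109°, i.e. -61.109° + 360° = 298.891°.
sin δ = sin 23.44° × sin 298.891° = -0.34828, so δ = -20.382°.
cos H₀ = −tan(-4.1°) tan(-20.382°) = -0.0266, H₀ = 1.5974 rad.
Bracket: H₀ sin φ sin δ + cos φ cos δ sin H₀ = 1.5974×-0.07150×-0.34828 + 0.99744×0.93739×0.99965 = 0.039778 + 0.934663 = 0.974441.
Q̄ = (S₀/π) × [bracket] = (1361/π) × 0.974441 = 422.1 W/m².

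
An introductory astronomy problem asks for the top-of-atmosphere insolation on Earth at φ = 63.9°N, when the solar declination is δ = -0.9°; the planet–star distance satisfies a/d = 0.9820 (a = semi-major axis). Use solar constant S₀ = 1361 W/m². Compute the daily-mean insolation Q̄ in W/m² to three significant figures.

cos H₀ = −tan(+63.9°) tan(-0.900°) = 0.0321, H₀ = 1.5387 rad.
Bracket: H₀ sin φ sin δ + cos φ cos δ sin H₀ = 1.5387×0.89803×-0.01571 + 0.43994×0.99988×0.99949 = -0.021708 + 0.439663 = 0.417955.
Inverse-square distance factor (a/d)² = 0.9820² = 0.964324.
Q̄ = (S₀/π) × 0.964324 × [bracket] = (1361/π) × 0.964324 × 0.417955 = 174.6 W/m².

Q̄ ≈ 175 W/m²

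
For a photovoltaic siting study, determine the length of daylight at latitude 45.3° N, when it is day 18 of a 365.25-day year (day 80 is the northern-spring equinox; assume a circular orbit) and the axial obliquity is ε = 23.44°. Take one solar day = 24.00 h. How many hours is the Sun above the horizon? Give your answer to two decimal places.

9.06 h

Solar longitude: λ_s = 360° × (18 − 80)/365.25 = -61.109°, i.e. -61.109° + 360° = 298.891°.
sin δ = sin 23.44° × sin 298.891° = -0.34828, so δ = -20.382°.
cos H₀ = −tan φ · tan δ = −tan(+45.3°) × tan(-20.382°) = 0.3755, so H₀ = 1.1859 rad = 67.95°.
Daylight = 2H₀/(2π) × 24.00 h = (1.1859/π) × 24.00 = 9.06 h.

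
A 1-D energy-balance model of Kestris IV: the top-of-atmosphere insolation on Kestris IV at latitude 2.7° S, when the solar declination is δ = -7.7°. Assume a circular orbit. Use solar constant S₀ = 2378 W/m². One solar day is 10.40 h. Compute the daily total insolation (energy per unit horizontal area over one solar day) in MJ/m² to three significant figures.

28.3 MJ/m²

cos H₀ = −tan(-2.7°) tan(-7.700°) = -0.0064, H₀ = 1.5772 rad.
Bracket: H₀ sin φ sin δ + cos φ cos δ sin H₀ = 1.5772×-0.04711×-0.13399 + 0.99889×0.99098×0.99998 = 0.009956 + 0.989860 = 0.999816.
Q̄ = (S₀/π) × [bracket] = (2378/π) × 0.999816 = 756.80 W/m².
Daily total = Q̄ × 10.40 h × 3600 s/h = 756.80 × 10.40 × 3600 / 10⁶ = 28.33 MJ/m².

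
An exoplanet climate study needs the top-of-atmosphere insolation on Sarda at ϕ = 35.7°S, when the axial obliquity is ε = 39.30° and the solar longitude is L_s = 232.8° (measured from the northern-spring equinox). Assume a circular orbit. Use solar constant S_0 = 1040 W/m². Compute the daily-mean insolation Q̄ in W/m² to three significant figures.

Q̄ ≈ 406 W/m²

Solar declination: sin δ = sin ε · sin L_s = sin 39.30° × sin 232.8° = -0.50451, so δ = -30.299°.
cos h₀ = −tan(-35.7°) tan(-30.299°) = -0.4199, h₀ = 2.0041 rad.
Bracket: h₀ sin ϕ sin δ + cos ϕ cos δ sin h₀ = 2.0041×-0.58354×-0.50451 + 0.81208×0.86341×0.90758 = 0.590011 + 0.636357 = 1.226368.
Q̄ = (S_0/π) × [bracket] = (1040/π) × 1.226368 = 406.0 W/m².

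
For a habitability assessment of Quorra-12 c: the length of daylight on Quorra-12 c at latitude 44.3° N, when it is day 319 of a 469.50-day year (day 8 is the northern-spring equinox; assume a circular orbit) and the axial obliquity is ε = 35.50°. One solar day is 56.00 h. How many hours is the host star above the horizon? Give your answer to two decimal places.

17.49 h

Solar longitude: L_s = 360° × (319 − 8)/469.50 = 238.466°.
sin δ = sin 35.50° × sin 238.466° = -0.49495, so δ = -29.667°.
cos h₀ = −tan ϕ · tan δ = −tan(+44.3°) × tan(-29.667°) = 0.5559, so h₀ = 0.9814 rad = 56.23°.
Daylight = 2h₀/(2π) × 56.00 h = (0.9814/π) × 56.00 = 17.49 h.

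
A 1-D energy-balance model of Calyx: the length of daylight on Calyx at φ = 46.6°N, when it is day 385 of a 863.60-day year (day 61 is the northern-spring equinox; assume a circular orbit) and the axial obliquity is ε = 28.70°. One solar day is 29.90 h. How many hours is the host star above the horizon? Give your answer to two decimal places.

Solar longitude: λ_s = 360° × (385 − 61)/863.60 = 135.063°.
sin δ = sin 28.70° × sin 135.063° = 0.33920, so δ = +19.828°.
cos H₀ = −tan φ · tan δ = −tan(+46.6°) × tan(+19.828°) = -0.3813, so H₀ = 1.9620 rad = 112.41°.
Daylight = 2H₀/(2π) × 29.90 h = (1.9620/π) × 29.90 = 18.67 h.

18.67 h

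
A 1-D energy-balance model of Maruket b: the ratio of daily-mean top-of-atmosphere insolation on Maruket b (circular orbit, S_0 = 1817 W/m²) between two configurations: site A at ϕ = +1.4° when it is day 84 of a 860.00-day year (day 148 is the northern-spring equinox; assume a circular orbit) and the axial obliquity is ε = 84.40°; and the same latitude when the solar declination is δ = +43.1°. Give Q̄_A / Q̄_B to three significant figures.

Q̄_A / Q̄_B ≈ 1.16

— Configuration A (ϕ=+1.4°):
Solar longitude: L_s = 360° × (84 − 148)/860.00 = -26.791°, i.e. -26.791° + 360° = 333.209°.
sin δ = sin 84.40° × sin 333.209° = -0.44858, so δ = -26.653°.
cos h₀ = −tan(+1.4°) tan(-26.653°) = 0.0123, h₀ = 1.5585 rad.
Bracket: h₀ sin ϕ sin δ + cos ϕ cos δ sin h₀ = 1.5585×0.02443×-0.44858 + 0.99970×0.89374×0.99992 = -0.017079 + 0.893400 = 0.876321.
Q̄ = (S_0/π) × [bracket] = (1817/π) × 0.876321 = 506.84 W/m².
— Configuration B (ϕ=+1.4°):
cos h₀ = −tan(+1.4°) tan(+43.100°) = -0.0229, h₀ = 1.5937 rad.
Bracket: h₀ sin ϕ sin δ + cos ϕ cos δ sin h₀ = 1.5937×0.02443×0.68327 + 0.99970×0.73016×0.99974 = 0.026602 + 0.729751 = 0.756353.
Q̄ = (S_0/π) × [bracket] = (1817/π) × 0.756353 = 437.45 W/m².
Ratio Q̄_A / Q̄_B = 506.84 / 437.45 = 1.159.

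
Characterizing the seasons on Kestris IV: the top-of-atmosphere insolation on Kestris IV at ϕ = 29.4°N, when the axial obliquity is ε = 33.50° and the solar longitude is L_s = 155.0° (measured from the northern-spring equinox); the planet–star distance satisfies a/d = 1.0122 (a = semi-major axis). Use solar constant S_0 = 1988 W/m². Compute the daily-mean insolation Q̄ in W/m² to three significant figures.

Solar declination: sin δ = sin ε · sin L_s = sin 33.50° × sin 155.0° = 0.23326, so δ = +13.489°.
cos h₀ = −tan(+29.4°) tan(+13.489°) = -0.1352, h₀ = 1.7064 rad.
Bracket: h₀ sin ϕ sin δ + cos ϕ cos δ sin h₀ = 1.7064×0.49090×0.23326 + 0.87121×0.97241×0.99082 = 0.195395 + 0.839396 = 1.034791.
Inverse-square distance factor (a/d)² = 1.0122² = 1.024549.
Q̄ = (S_0/π) × 1.024549 × [bracket] = (1988/π) × 1.024549 × 1.034791 = 670.9 W/m².

Q̄ ≈ 671 W/m²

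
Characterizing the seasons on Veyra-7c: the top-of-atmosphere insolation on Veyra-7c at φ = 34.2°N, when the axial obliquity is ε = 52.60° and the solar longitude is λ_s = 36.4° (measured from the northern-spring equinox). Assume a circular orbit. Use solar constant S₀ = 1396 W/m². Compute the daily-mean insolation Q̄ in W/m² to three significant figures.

Solar declination: sin δ = sin ε · sin λ_s = sin 52.60° × sin 36.4° = 0.47142, so δ = +28.127°.
cos H₀ = −tan(+34.2°) tan(+28.127°) = -0.3633, H₀ = 1.9426 rad.
Bracket: H₀ sin φ sin δ + cos φ cos δ sin H₀ = 1.9426×0.56208×0.47142 + 0.82708×0.88191×0.93168 = 0.514742 + 0.679577 = 1.194319.
Q̄ = (S₀/π) × [bracket] = (1396/π) × 1.194319 = 530.7 W/m².

Q̄ ≈ 531 W/m²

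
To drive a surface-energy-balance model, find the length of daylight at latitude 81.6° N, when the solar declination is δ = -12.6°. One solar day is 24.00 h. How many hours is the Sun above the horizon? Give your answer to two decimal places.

cos H₀ = −tan φ · tan δ = 1.5137 ≥ 1, so the Sun never rises (polar night) and H₀ = 0.
Daylight = 2H₀/(2π) × 24.00 h = (0.0000/π) × 24.00 = 0.00 h.

0.00 h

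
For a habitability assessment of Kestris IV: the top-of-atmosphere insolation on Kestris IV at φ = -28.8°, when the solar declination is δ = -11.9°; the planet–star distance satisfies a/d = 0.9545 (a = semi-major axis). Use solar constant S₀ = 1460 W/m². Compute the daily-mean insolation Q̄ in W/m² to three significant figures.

cos H₀ = −tan(-28.8°) tan(-11.900°) = -0.1159, H₀ = 1.6869 rad.
Bracket: H₀ sin φ sin δ + cos φ cos δ sin H₀ = 1.6869×-0.48175×-0.20620 + 0.87631×0.97851×0.99327 = 0.167571 + 0.851707 = 1.019278.
Inverse-square distance factor (a/d)² = 0.9545² = 0.911070.
Q̄ = (S₀/π) × 0.911070 × [bracket] = (1460/π) × 0.911070 × 1.019278 = 431.6 W/m².

Q̄ ≈ 432 W/m²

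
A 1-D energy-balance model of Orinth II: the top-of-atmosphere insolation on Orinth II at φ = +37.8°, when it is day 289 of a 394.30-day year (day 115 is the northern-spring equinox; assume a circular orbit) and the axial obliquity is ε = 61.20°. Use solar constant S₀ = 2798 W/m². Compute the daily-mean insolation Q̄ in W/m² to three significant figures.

Q̄ ≈ 961 W/m²

Solar longitude: λ_s = 360° × (289 − 115)/394.30 = 158.864°.
sin δ = sin 61.20° × sin 158.864° = 0.31598, so δ = +18.420°.
cos H₀ = −tan(+37.8°) tan(+18.420°) = -0.2583, H₀ = 1.8321 rad.
Bracket: H₀ sin φ sin δ + cos φ cos δ sin H₀ = 1.8321×0.61291×0.31598 + 0.79016×0.94876×0.96605 = 0.354818 + 0.724221 = 1.079039.
Q̄ = (S₀/π) × [bracket] = (2798/π) × 1.079039 = 961.0 W/m².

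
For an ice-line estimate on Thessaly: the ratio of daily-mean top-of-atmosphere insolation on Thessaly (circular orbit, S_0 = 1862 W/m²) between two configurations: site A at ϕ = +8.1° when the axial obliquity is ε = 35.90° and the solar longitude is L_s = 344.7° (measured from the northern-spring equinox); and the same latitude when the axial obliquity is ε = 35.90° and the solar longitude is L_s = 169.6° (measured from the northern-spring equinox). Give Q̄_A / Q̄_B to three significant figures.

— Configuration A (ϕ=+8.1°):
Solar declination: sin δ = sin ε · sin L_s = sin 35.90° × sin 344.7° = -0.15473, so δ = -8.901°.
cos h₀ = −tan(+8.1°) tan(-8.901°) = 0.0223, h₀ = 1.5485 rad.
Bracket: h₀ sin ϕ sin δ + cos ϕ cos δ sin h₀ = 1.5485×0.14090×-0.15473 + 0.99002×0.98796×0.99975 = -0.033760 + 0.977856 = 0.944096.
Q̄ = (S_0/π) × [bracket] = (1862/π) × 0.944096 = 559.56 W/m².
— Configuration B (ϕ=+8.1°):
Solar declination: sin δ = sin ε · sin L_s = sin 35.90° × sin 169.6° = 0.10585, so δ = +6.076°.
cos h₀ = −tan(+8.1°) tan(+6.076°) = -0.0152, h₀ = 1.5859 rad.
Bracket: h₀ sin ϕ sin δ + cos ϕ cos δ sin h₀ = 1.5859×0.14090×0.10585 + 0.99002×0.99438×0.99989 = 0.023653 + 0.984348 = 1.008001.
Q̄ = (S_0/π) × [bracket] = (1862/π) × 1.008001 = 597.44 W/m².
Ratio Q̄_A / Q̄_B = 559.56 / 597.44 = 0.9366.

Q̄_A / Q̄_B ≈ 0.937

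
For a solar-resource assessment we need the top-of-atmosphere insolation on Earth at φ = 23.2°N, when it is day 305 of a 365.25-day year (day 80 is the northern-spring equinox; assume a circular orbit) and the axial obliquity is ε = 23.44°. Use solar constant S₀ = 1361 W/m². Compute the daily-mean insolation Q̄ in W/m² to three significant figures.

Q̄ ≈ 316 W/m²

Solar longitude: λ_s = 360° × (305 − 80)/365.25 = 221.766°.
sin δ = sin 23.44° × sin 221.766° = -0.26496, so δ = -15.365°.
cos H₀ = −tan(+23.2°) tan(-15.365°) = 0.1178, H₀ = 1.4527 rad.
Bracket: H₀ sin φ sin δ + cos φ cos δ sin H₀ = 1.4527×0.39394×-0.26496 + 0.91914×0.96426×0.99304 = -0.151630 + 0.880121 = 0.728491.
Q̄ = (S₀/π) × [bracket] = (1361/π) × 0.728491 = 315.6 W/m².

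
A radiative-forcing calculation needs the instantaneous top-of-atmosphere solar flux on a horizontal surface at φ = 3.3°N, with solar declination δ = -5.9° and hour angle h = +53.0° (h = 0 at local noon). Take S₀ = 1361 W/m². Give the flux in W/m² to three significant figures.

cos θ_z = sin φ sin δ + cos φ cos δ cos h = -0.005917 + 0.597634 = 0.591717.
Flux = S₀ · cos θ_z = 1361 × 0.591717 = 805.3 W/m².

805 W/m²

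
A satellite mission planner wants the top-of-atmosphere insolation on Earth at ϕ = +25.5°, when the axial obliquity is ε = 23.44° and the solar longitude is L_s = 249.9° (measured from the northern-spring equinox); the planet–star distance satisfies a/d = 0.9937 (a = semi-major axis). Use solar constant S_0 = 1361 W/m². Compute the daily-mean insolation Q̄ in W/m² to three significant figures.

Solar declination: sin δ = sin ε · sin L_s = sin 23.44° × sin 249.9° = -0.37356, so δ = -21.935°.
cos h₀ = −tan(+25.5°) tan(-21.935°) = 0.1921, h₀ = 1.3775 rad.
Bracket: h₀ sin ϕ sin δ + cos ϕ cos δ sin h₀ = 1.3775×0.43051×-0.37356 + 0.90259×0.92761×0.98138 = -0.221531 + 0.821662 = 0.600131.
Inverse-square distance factor (a/d)² = 0.9937² = 0.987440.
Q̄ = (S_0/π) × 0.987440 × [bracket] = (1361/π) × 0.987440 × 0.600131 = 256.7 W/m².

Q̄ ≈ 257 W/m²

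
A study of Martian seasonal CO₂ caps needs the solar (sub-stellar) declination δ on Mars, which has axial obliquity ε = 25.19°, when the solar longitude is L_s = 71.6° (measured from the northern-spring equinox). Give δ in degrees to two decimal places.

sin δ = sin ε · sin L_s = sin 25.19° × sin 71.6° = 0.403862.
δ = arcsin(0.403862) = +23.82°.

δ = +23.82°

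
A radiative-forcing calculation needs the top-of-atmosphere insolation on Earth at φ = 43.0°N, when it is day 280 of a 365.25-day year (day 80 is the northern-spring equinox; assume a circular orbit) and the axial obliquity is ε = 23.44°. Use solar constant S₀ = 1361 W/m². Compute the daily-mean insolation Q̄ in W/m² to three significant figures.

Solar longitude: λ_s = 360° × (280 − 80)/365.25 = 197.125°.
sin δ = sin 23.44° × sin 197.125° = -0.11713, so δ = -6.727°.
cos H₀ = −tan(+43.0°) tan(-6.727°) = 0.1100, H₀ = 1.4606 rad.
Bracket: H₀ sin φ sin δ + cos φ cos δ sin H₀ = 1.4606×0.68200×-0.11713 + 0.73135×0.99312×0.99393 = -0.116677 + 0.721910 = 0.605233.
Q̄ = (S₀/π) × [bracket] = (1361/π) × 0.605233 = 262.2 W/m².

Q̄ ≈ 262 W/m²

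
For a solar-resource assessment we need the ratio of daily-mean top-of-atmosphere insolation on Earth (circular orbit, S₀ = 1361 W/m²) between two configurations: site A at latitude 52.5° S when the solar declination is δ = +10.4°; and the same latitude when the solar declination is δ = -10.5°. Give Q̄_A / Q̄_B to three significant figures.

— Configuration A (φ=-52.5°):
cos H₀ = −tan(-52.5°) tan(+10.400°) = 0.2392, H₀ = 1.3293 rad.
Bracket: H₀ sin φ sin δ + cos φ cos δ sin H₀ = 1.3293×-0.79335×0.18052 + 0.60876×0.98357×0.97097 = -0.190376 + 0.581376 = 0.391000.
Q̄ = (S₀/π) × [bracket] = (1361/π) × 0.391000 = 169.39 W/m².
— Configuration B (φ=-52.5°):
cos H₀ = −tan(-52.5°) tan(-10.500°) = -0.2415, H₀ = 1.8147 rad.
Bracket: H₀ sin φ sin δ + cos φ cos δ sin H₀ = 1.8147×-0.79335×-0.18224 + 0.60876×0.98325×0.97039 = 0.262370 + 0.580840 = 0.843210.
Q̄ = (S₀/π) × [bracket] = (1361/π) × 0.843210 = 365.30 W/m².
Ratio Q̄_A / Q̄_B = 169.39 / 365.30 = 0.4637.

Q̄_A / Q̄_B ≈ 0.464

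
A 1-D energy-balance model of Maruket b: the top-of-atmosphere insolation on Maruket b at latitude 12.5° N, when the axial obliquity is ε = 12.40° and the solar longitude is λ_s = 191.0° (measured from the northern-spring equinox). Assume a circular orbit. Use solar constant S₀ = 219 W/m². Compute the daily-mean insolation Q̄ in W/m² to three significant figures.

Solar declination: sin δ = sin ε · sin λ_s = sin 12.40° × sin 191.0° = -0.04097, so δ = -2.348°.
cos H₀ = −tan(+12.5°) tan(-2.348°) = 0.0091, H₀ = 1.5617 rad.
Bracket: H₀ sin φ sin δ + cos φ cos δ sin H₀ = 1.5617×0.21644×-0.04097 + 0.97630×0.99916×0.99996 = -0.013848 + 0.975441 = 0.961593.
Q̄ = (S₀/π) × [bracket] = (219/π) × 0.961593 = 67.03 W/m².

Q̄ ≈ 67.0 W/m²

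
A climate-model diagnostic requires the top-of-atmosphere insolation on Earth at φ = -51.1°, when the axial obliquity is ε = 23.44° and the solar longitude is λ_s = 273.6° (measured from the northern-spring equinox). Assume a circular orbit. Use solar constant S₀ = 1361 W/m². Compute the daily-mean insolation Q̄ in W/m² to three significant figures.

Q̄ ≈ 497 W/m²

Solar declination: sin δ = sin ε · sin λ_s = sin 23.44° × sin 273.6° = -0.39700, so δ = -23.391°.
cos H₀ = −tan(-51.1°) tan(-23.391°) = -0.5361, H₀ = 2.1366 rad.
Bracket: H₀ sin φ sin δ + cos φ cos δ sin H₀ = 2.1366×-0.77824×-0.39700 + 0.62796×0.91782×0.84418 = 0.660127 + 0.486547 = 1.146674.
Q̄ = (S₀/π) × [bracket] = (1361/π) × 1.146674 = 496.8 W/m².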